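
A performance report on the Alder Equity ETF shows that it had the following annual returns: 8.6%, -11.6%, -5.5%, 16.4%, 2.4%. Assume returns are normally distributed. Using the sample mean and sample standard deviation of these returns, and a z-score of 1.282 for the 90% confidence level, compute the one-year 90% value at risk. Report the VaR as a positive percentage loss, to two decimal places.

μ = (8.6 − 11.6 − 5.5 + 16.4 + 2.4) / 5 = 10.30 / 5 = 2.0600%
Σ(r − μ)² = (8.6 − 2.0600)² + (-11.6 − 2.0600)² + … = 492.2720
sample σ = √(492.2720 / 4) = √123.0680 = 11.0936%
VaR = −(μ − z·σ) = −(2.0600 − 1.282 × 11.0936) = −(-12.1620) = 12.1620%

12.16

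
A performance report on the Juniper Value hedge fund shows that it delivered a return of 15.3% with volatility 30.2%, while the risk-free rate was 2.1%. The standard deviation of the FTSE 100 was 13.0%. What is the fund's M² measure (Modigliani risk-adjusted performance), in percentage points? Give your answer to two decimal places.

Sharpe = (Rp − Rf) / σp = (15.3% − 2.1%) / 30.2% = 0.4371
M² = Rf + Sharpe × σm = 2.1% + 0.4371 × 13.0% = 7.7823%

7.78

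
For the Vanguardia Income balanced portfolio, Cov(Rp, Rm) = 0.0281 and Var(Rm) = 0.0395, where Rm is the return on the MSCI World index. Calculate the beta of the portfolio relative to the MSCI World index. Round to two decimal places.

0.71

β = Cov(Rp, Rm) / Var(Rm) = 0.0281 / 0.0395 = 0.7114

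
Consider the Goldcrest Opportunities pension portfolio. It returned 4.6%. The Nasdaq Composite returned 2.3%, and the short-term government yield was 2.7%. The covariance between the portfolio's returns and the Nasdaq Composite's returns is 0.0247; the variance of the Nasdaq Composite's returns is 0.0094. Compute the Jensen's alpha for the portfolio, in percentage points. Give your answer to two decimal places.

β = Cov / Var = 0.0247 / 0.0094 = 2.6277
E[R] = Rf + β(Rm − Rf) = 2.7% + 2.6277 × (2.3% − 2.7%) = 1.6489%
α = Rp − E[R] = 4.6% − 1.6489% = 2.9511

2.95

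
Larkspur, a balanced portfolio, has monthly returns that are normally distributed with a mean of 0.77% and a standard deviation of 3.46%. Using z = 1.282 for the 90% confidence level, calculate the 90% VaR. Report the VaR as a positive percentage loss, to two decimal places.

3.67

VaR (as % loss) = −(μ − z·σ) = −(0.77% − 1.282 × 3.46%) = −(-3.66572%) = 3.66572%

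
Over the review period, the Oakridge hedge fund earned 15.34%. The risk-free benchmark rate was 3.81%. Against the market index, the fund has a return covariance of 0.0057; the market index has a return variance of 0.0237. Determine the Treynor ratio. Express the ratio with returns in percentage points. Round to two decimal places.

β = Cov / Var = 0.0057 / 0.0237 = 0.2405
Treynor = (Rp − Rf) / β = (15.34% − 3.81%) / 0.2405 = 11.53 / 0.2405 = 47.9418

47.94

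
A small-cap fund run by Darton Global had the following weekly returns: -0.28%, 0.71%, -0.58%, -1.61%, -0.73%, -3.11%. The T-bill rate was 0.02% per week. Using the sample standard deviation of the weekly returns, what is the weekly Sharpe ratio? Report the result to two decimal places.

-0.73

r̄ = (-0.28 + 0.71 − 0.58 − 1.61 − 0.73 − 3.11) / 6 = -5.600 / 6 = -0.9333%
Sample σ = √[Σ(r − r̄)² / 5] = √[8.4893 / 5] = √1.6979 = 1.3030%
Sharpe = (r̄ − rf) / σ = (-0.9333 − 0.02) / 1.3030 = -0.9533 / 1.3030 = -0.7316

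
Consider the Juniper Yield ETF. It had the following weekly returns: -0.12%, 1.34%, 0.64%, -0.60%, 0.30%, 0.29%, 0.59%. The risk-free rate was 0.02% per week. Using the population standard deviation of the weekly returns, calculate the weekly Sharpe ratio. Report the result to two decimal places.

Mean return r̄ = 2.440 / 7 = 0.3486%
Population σ = √[Σ(r − r̄)² / 7] = √[2.2513 / 7] = √0.3216 = 0.5671%
Sharpe = (r̄ − rf) / σ = (0.3486 − 0.02) / 0.5671 = 0.3286 / 0.5671 = 0.5794

0.58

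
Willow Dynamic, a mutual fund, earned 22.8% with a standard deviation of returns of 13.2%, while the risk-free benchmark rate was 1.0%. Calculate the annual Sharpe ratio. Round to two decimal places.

Sharpe = (Rp − Rf) / σp = (22.8% − 1.0%) / 13.2% = 21.80% / 13.2% = 1.6515

1.65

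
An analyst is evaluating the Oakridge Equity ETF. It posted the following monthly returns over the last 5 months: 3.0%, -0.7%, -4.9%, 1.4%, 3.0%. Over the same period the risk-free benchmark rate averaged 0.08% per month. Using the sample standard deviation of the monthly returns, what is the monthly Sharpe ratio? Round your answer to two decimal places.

0.08

r̄ = (3 − 0.7 − 4.9 + 1.4 + 3) / 5 = 0.3600%
Sample std dev = √[43.8120 / 4] = 3.3095%
Sharpe = (r̄ − rf) / σ = (0.3600 − 0.08) / 3.3095 = 0.2800 / 3.3095 = 0.0846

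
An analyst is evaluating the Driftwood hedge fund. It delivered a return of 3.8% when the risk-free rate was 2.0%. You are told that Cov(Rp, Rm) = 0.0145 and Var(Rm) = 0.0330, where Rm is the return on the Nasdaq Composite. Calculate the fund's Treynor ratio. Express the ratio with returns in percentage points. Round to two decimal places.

4.10

β = Cov / Var = 0.0145 / 0.0330 = 0.4394
Treynor = (Rp − Rf) / β = (3.8% − 2.0%) / 0.4394 = 1.80 / 0.4394 = 4.0965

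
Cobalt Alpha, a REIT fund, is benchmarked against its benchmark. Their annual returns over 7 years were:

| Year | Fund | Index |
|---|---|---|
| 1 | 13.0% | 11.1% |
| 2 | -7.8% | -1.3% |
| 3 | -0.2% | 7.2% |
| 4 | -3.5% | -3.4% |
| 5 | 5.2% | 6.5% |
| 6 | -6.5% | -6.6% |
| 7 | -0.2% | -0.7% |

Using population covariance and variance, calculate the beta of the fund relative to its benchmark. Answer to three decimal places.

r̄p = 0.0000%,  r̄m = 1.8286%
Cov = Σ(rp − r̄p)(rm − r̄m) / 7 = 34.5343
Var(rm) = Σ(rm − r̄m)² / 7 = 35.8849
β = Cov / Var = 34.5343 / 35.8849 = 0.9624

0.962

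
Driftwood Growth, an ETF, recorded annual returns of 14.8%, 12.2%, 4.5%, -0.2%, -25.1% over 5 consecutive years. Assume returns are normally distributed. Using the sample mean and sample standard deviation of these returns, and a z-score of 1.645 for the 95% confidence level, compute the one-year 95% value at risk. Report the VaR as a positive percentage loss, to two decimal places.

24.91

r̄ = (14.8 + 12.2 + 4.5 − 0.2 − 25.1) / 5 = 6.20 / 5 = 1.2400%
Sample σ = √[Σ(r − r̄)² / 4] = √[1010.4920 / 4] = √252.6230 = 15.8941%
VaR = −(r̄ − z·σ) = −(1.2400 − 1.645 × 15.8941) = −(-24.9058) = 24.9058%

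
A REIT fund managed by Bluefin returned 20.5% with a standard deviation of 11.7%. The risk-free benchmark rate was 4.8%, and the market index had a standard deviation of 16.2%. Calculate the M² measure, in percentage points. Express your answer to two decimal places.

26.54

Sharpe = (Rp − Rf) / σp = (20.5% − 4.8%) / 11.7% = 1.3419
M² = Rf + Sharpe × σm = 4.8% + 1.3419 × 16.2% = 26.5388%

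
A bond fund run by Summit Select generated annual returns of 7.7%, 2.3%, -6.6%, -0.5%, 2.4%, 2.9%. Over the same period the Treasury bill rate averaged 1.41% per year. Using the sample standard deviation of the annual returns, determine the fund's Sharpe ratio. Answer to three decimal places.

μ = (7.7 + 2.3 − 6.6 − 0.5 + 2.4 + 2.9) / 6 = 1.3667%
Σ(r − μ)² = 111.3533; sample σ = √(111.3533/5) = 4.7192%
Sharpe = (μ − rf) / σ = (1.3667 − 1.41) / 4.7192 = -0.0433 / 4.7192 = -0.0092

-0.009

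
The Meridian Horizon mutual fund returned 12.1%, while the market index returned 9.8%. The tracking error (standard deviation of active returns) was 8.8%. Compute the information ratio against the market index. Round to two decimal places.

IR = (Rp − Rb) / TE = (12.1% − 9.8%) / 8.8% = 2.30% / 8.8% = 0.2614

0.26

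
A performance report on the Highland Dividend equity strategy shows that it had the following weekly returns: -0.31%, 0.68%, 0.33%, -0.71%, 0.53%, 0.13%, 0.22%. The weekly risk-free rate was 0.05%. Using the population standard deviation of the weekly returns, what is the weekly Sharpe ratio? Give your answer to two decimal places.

0.17

r̄ = (-0.31 + 0.68 + 0.33 − 0.71 + 0.53 + 0.13 + 0.22) / 7 = 0.1243%
Population σ = √[Σ(r − r̄)² / 7] = √[1.4096 / 7] = √0.2014 = 0.4488%
Sharpe = (r̄ − rf) / σ = (0.1243 − 0.05) / 0.4488 = 0.0743 / 0.4488 = 0.1656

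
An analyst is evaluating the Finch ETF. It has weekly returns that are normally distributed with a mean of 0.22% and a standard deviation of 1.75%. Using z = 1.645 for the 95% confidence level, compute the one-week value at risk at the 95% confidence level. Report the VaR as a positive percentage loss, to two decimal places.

2.66

VaR (as % loss) = −(μ − z·σ) = −(0.22% − 1.645 × 1.75%) = −(-2.65875%) = 2.65875%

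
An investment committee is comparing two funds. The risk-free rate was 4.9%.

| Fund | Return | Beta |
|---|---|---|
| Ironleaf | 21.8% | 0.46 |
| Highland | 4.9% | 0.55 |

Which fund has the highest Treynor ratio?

Ironleaf

Ironleaf: Treynor = (21.8% − 4.9%) / 0.46 = 36.739
Highland: Treynor = (4.9% − 4.9%) / 0.55 = 0.000
Highest: Ironleaf (36.739).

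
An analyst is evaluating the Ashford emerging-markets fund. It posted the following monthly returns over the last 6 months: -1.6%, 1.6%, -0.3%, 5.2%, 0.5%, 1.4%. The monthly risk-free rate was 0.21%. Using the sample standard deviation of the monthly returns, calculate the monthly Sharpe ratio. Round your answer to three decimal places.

0.399

Mean return r̄ = 6.80 / 6 = 1.1333%
Σ(r − r̄)² = 26.7533; sample σ = √(26.7533/5) = 2.3131%
Sharpe = (r̄ − rf) / σ = (1.1333 − 0.21) / 2.3131 = 0.9233 / 2.3131 = 0.3992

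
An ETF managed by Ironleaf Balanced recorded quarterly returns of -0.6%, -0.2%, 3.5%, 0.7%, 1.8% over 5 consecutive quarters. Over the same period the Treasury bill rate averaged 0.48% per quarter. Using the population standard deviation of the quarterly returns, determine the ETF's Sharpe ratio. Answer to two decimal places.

r̄ = (-0.6 − 0.2 + 3.5 + 0.7 + 1.8) / 5 = 5.20 / 5 = 1.0400%
Σ(r − r̄)² = 10.9720; population σ = √(10.9720/5) = 1.4814%
Sharpe = (r̄ − rf) / σ = (1.0400 − 0.48) / 1.4814 = 0.5600 / 1.4814 = 0.3780

0.38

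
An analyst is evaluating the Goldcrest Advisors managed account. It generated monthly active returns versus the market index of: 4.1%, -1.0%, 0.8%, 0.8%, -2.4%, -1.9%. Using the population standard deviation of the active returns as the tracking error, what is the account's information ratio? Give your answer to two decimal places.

0.03

r̄ = (4.1 − 1 + 0.8 + 0.8 − 2.4 − 1.9) / 6 = 0.0667%
Population σ = √[Σ(r − r̄)² / 6] = √[28.4333 / 6] = √4.7389 = 2.1769%
IR = r̄ / tracking error = 0.0667 / 2.1769 = 0.0306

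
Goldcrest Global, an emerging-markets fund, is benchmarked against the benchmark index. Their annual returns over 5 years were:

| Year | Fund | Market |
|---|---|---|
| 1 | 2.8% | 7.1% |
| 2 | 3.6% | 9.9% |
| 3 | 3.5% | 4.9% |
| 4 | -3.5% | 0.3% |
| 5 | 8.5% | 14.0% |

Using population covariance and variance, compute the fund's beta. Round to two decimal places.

0.78

r̄p = 2.9800%,  r̄m = 7.2400%
Cov = Σ(rp − r̄p)(rm − r̄m) / 5 = 16.5488
Var(rm) = Σ(rm − r̄m)² / 5 = 21.2864
β = Cov / Var = 16.5488 / 21.2864 = 0.7774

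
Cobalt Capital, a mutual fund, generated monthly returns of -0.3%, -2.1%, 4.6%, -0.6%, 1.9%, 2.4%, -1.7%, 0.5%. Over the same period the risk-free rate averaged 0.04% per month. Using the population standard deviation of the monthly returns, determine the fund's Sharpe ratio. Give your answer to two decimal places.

0.26

μ = (-0.3 − 2.1 + 4.6 − 0.6 + 1.9 + 2.4 − 1.7 + 0.5) / 8 = 0.5875%
Population σ = √[Σ(r − μ)² / 8] = √[35.7688 / 8] = √4.4711 = 2.1145%
Sharpe = (μ − rf) / σ = (0.5875 − 0.04) / 2.1145 = 0.5475 / 2.1145 = 0.2589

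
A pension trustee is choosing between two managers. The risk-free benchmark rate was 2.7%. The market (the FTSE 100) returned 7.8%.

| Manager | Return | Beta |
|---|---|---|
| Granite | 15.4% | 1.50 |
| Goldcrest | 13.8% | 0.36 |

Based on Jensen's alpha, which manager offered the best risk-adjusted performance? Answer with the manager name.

Granite: α = 15.4% − [2.7% + 1.50 × (7.8% − 2.7%)] = 5.050
Goldcrest: α = 13.8% − [2.7% + 0.36 × (7.8% − 2.7%)] = 9.264
Highest: Goldcrest (9.264).

Goldcrest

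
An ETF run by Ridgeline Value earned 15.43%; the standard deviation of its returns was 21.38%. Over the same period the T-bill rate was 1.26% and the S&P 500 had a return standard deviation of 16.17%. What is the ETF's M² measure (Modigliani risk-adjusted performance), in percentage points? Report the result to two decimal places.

11.98

Sharpe = (Rp − Rf) / σp = (15.43% − 1.26%) / 21.38% = 0.6628
M² = Rf + Sharpe × σm = 1.26% + 0.6628 × 16.17% = 11.9775%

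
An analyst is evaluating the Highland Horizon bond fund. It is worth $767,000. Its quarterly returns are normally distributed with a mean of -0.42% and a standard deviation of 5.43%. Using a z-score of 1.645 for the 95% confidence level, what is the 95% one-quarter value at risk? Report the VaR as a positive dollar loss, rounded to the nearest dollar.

Return at the 95% tail: μ − z·σ = -0.42% − 1.645 × 5.43% = -0.42 − 8.93235 = -9.35235%
VaR = −(-9.35235%) × $767,000 = 9.35235% × $767,000 = $71,733

$71,733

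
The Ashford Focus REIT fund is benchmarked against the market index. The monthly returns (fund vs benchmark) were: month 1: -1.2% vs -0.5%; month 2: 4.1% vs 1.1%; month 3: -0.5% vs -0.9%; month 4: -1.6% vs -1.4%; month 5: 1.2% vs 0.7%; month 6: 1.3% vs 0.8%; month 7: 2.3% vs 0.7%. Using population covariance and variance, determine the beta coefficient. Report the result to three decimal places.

1.873

r̄p = 0.8000%,  r̄m = 0.0714%
Cov = Σ(rp − r̄p)(rm − r̄m) / 7 = 1.5557
Var(rm) = Σ(rm − r̄m)² / 7 = 0.8306
β = Cov / Var = 1.5557 / 0.8306 = 1.8730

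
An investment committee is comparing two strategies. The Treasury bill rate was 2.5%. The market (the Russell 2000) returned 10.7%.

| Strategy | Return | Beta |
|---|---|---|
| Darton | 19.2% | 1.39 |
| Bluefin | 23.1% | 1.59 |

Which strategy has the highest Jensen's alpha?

Bluefin

Darton: α = 19.2% − [2.5% + 1.39 × (10.7% − 2.5%)] = 5.302
Bluefin: α = 23.1% − [2.5% + 1.59 × (10.7% − 2.5%)] = 7.562
Highest: Bluefin (7.562).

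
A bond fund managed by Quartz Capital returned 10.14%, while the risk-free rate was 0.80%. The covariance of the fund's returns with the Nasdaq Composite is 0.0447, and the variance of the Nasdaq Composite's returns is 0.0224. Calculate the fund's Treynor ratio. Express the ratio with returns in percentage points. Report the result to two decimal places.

β = Cov / Var = 0.0447 / 0.0224 = 1.9955
Treynor = (Rp − Rf) / β = (10.14% − 0.80%) / 1.9955 = 9.34 / 1.9955 = 4.6805

4.68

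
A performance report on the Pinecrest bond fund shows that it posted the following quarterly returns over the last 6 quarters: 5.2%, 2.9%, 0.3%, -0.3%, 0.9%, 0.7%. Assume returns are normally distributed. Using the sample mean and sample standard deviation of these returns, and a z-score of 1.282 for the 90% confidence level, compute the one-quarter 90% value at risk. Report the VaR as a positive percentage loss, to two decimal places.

r̄ = (5.2 + 2.9 + 0.3 − 0.3 + 0.9 + 0.7) / 6 = 9.70 / 6 = 1.6167%
Σ(r − r̄)² = 21.2483; sample σ = √(21.2483/5) = 2.0615%
VaR = −(r̄ − z·σ) = −(1.6167 − 1.282 × 2.0615) = −(-1.0261) = 1.0261%

1.03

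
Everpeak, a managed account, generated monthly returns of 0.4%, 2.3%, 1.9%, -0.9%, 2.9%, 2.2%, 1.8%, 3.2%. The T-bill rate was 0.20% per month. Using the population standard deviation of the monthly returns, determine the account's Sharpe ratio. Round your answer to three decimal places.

1.206

r̄ = (0.4 + 2.3 + 1.9 − 0.9 + 2.9 + 2.2 + 1.8 + 3.2) / 8 = 13.80 / 8 = 1.7250%
Population std dev = √[12.7950 / 8] = 1.2647%
Sharpe = (r̄ − rf) / σ = (1.7250 − 0.2) / 1.2647 = 1.5250 / 1.2647 = 1.2058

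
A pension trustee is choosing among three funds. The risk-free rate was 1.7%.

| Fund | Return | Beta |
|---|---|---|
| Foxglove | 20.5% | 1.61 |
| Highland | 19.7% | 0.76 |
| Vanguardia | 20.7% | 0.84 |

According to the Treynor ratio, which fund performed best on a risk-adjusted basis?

Highland

Foxglove: Treynor = (20.5% − 1.7%) / 1.61 = 11.677
Highland: Treynor = (19.7% − 1.7%) / 0.76 = 23.684
Vanguardia: Treynor = (20.7% − 1.7%) / 0.84 = 22.619
Highest: Highland (23.684).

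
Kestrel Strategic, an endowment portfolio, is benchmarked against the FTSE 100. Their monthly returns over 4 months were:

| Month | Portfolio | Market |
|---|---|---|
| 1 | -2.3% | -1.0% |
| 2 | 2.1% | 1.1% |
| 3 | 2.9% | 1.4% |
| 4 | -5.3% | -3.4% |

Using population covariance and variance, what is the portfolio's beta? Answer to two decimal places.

r̄p = -0.6500%,  r̄m = -0.4750%
Cov = Σ(rp − r̄p)(rm − r̄m) / 4 = 6.3638
Var(rm) = Σ(rm − r̄m)² / 4 = 3.7069
β = Cov / Var = 6.3638 / 3.7069 = 1.7167

1.72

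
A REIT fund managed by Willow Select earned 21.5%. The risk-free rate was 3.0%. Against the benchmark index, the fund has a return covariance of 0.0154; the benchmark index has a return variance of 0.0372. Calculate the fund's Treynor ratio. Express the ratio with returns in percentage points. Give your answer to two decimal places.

β = Cov / Var = 0.0154 / 0.0372 = 0.4140
Treynor = (Rp − Rf) / β = (21.5% − 3.0%) / 0.4140 = 18.50 / 0.4140 = 44.6860

44.69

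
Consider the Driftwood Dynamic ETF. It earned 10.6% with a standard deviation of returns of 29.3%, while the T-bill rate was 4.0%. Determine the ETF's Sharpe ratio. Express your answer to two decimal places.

0.23

Sharpe = (Rp − Rf) / σp = (10.6% − 4.0%) / 29.3% = 6.60% / 29.3% = 0.2253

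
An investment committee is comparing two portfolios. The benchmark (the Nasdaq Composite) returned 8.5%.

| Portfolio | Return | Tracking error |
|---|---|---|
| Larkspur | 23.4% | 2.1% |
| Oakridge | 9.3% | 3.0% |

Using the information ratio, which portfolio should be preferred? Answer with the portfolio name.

Larkspur: IR = (23.4% − 8.5%) / 2.1% = 7.095
Oakridge: IR = (9.3% − 8.5%) / 3.0% = 0.267
Highest: Larkspur (7.095).

Larkspur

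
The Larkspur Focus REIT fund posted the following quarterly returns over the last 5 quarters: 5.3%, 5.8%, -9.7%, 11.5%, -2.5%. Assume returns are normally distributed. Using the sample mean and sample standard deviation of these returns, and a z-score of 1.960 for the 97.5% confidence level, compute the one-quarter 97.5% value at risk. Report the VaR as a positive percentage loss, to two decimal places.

14.10

Mean return μ = 10.40 / 5 = 2.0800%
Σ(r − μ)² = 272.6880; sample σ = √(272.6880/4) = 8.2566%
VaR = −(μ − z·σ) = −(2.0800 − 1.960 × 8.2566) = −(-14.1029) = 14.1029%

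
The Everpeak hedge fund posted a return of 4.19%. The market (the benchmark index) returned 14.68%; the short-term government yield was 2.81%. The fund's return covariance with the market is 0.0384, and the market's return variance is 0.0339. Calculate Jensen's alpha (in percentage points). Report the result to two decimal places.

-12.07

β = Cov / Var = 0.0384 / 0.0339 = 1.1327
E[R] = Rf + β(Rm − Rf) = 2.81% + 1.1327 × (14.68% − 2.81%) = 16.2551%
α = Rp − E[R] = 4.19% − 16.2551% = -12.0651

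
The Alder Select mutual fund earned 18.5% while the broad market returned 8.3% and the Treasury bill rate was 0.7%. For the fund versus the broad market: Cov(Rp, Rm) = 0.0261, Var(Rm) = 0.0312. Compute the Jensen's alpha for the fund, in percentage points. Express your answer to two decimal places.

β = Cov / Var = 0.0261 / 0.0312 = 0.8365
E[R] = Rf + β(Rm − Rf) = 0.7% + 0.8365 × (8.3% − 0.7%) = 7.0574%
α = Rp − E[R] = 18.5% − 7.0574% = 11.4426

11.44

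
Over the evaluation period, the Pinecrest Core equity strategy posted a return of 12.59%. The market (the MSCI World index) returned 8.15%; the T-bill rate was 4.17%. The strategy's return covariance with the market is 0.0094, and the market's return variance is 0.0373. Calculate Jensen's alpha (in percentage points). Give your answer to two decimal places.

7.42

β = Cov / Var = 0.0094 / 0.0373 = 0.2520
E[R] = Rf + β(Rm − Rf) = 4.17% + 0.2520 × (8.15% − 4.17%) = 5.1730%
α = Rp − E[R] = 12.59% − 5.1730% = 7.4170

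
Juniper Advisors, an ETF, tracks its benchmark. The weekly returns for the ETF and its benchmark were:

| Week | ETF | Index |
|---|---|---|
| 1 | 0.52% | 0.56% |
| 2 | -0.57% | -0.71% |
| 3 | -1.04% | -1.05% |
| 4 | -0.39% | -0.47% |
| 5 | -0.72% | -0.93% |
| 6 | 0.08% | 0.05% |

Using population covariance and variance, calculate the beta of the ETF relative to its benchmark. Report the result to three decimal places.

0.906

r̄p = -0.3533%,  r̄m = -0.4250%
Cov = Σ(rp − r̄p)(rm − r̄m) / 6 = 0.2906
Var(rm) = Σ(rm − r̄m)² / 6 = 0.3208
β = Cov / Var = 0.2906 / 0.3208 = 0.9059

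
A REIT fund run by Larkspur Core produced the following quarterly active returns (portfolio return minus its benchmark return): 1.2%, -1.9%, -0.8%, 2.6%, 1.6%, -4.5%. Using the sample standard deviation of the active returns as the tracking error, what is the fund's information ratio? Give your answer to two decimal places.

r̄ = (1.2 − 1.9 − 0.8 + 2.6 + 1.6 − 4.5) / 6 = -0.3000%
Σ(r − r̄)² = 34.7200; sample σ = √(34.7200/5) = 2.6351%
IR = r̄ / tracking error = -0.3000 / 2.6351 = -0.1138

-0.11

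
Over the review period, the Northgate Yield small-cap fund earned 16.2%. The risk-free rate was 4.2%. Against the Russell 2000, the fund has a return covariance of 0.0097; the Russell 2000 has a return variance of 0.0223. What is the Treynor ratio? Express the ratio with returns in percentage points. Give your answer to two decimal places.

27.59

β = Cov / Var = 0.0097 / 0.0223 = 0.4350
Treynor = (Rp − Rf) / β = (16.2% − 4.2%) / 0.4350 = 12.00 / 0.4350 = 27.5862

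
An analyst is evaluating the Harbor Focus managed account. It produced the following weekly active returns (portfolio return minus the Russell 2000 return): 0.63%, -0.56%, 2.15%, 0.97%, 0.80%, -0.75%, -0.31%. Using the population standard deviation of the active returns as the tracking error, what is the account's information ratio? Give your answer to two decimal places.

0.44

Mean return μ = 2.930 / 7 = 0.4186%
Σ(r − μ)² = (0.63 − 0.4186)² + (-0.56 − 0.4186)² + (2.15 − 0.4186)² + … = 6.3461
σ = √[6.3461 / 7] = 0.9521%
IR = μ / tracking error = 0.4186 / 0.9521 = 0.4397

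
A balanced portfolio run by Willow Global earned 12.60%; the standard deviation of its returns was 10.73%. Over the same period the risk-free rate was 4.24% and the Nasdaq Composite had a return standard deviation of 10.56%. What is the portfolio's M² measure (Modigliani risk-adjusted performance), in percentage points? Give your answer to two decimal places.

12.47

Sharpe = (Rp − Rf) / σp = (12.60% − 4.24%) / 10.73% = 0.7791
M² = Rf + Sharpe × σm = 4.24% + 0.7791 × 10.56% = 12.4673%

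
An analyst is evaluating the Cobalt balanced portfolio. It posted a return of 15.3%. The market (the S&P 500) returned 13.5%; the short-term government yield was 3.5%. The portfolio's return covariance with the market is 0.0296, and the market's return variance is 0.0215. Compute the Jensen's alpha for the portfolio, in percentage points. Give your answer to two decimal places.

β = Cov / Var = 0.0296 / 0.0215 = 1.3767
E[R] = Rf + β(Rm − Rf) = 3.5% + 1.3767 × (13.5% − 3.5%) = 17.2670%
α = Rp − E[R] = 15.3% − 17.2670% = -1.9670

-1.97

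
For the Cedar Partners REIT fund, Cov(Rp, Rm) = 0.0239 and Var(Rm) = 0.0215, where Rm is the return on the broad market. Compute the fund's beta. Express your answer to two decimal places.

1.11

β = Cov(Rp, Rm) / Var(Rm) = 0.0239 / 0.0215 = 1.1116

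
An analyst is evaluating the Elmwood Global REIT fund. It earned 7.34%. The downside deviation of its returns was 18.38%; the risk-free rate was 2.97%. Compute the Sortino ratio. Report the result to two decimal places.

0.24

Sortino = (Rp − Rf) / σd = (7.34% − 2.97%) / 18.38% = 4.37% / 18.38% = 0.2378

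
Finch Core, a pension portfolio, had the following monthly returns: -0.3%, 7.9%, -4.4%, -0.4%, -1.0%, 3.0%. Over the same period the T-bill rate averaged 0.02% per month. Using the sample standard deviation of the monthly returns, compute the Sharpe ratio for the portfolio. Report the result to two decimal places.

Mean return r̄ = 4.80 / 6 = 0.8000%
Sample std dev = √[88.1800 / 5] = 4.1995%
Sharpe = (r̄ − rf) / σ = (0.8000 − 0.02) / 4.1995 = 0.7800 / 4.1995 = 0.1857

0.19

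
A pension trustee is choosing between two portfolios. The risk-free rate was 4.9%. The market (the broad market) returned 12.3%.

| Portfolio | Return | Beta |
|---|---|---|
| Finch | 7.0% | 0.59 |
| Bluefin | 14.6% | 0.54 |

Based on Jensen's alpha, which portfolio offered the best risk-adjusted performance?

Bluefin

Finch: α = 7.0% − [4.9% + 0.59 × (12.3% − 4.9%)] = -2.266
Bluefin: α = 14.6% − [4.9% + 0.54 × (12.3% − 4.9%)] = 5.704
Highest: Bluefin (5.704).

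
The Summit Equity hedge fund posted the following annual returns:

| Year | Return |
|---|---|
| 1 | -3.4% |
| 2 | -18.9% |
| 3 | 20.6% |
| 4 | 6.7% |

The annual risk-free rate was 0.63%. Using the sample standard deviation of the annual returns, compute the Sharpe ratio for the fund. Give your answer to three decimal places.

0.037

r̄ = (-3.4 − 18.9 + 20.6 + 6.7) / 4 = 5.00 / 4 = 1.2500%
Σ(r − r̄)² = (-3.4 − 1.2500)² + (-18.9 − 1.2500)² + … = 831.7700
σ = √[831.7700 / 3] = 16.6510%
Sharpe = (r̄ − rf) / σ = (1.2500 − 0.63) / 16.6510 = 0.6200 / 16.6510 = 0.0372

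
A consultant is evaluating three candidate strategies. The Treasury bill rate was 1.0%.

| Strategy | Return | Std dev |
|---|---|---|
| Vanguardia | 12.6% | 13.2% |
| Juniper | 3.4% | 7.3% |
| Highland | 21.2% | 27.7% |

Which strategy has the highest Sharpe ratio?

Vanguardia

Vanguardia: Sharpe ratio = (12.6% − 1.0%) / 13.2% = 0.879
Juniper: Sharpe ratio = (3.4% − 1.0%) / 7.3% = 0.329
Highland: Sharpe ratio = (21.2% − 1.0%) / 27.7% = 0.729
Highest: Vanguardia (0.879).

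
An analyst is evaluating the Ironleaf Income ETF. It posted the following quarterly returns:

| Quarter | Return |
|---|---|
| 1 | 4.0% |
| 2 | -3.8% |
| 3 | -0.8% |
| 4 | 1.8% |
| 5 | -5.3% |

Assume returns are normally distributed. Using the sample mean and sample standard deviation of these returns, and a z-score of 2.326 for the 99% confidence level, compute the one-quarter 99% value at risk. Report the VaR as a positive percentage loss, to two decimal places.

9.76

μ = (4 − 3.8 − 0.8 + 1.8 − 5.3) / 5 = -4.10 / 5 = -0.8200%
Σ(r − μ)² = (4 − (-0.8200))² + (-3.8 − (-0.8200))² + … = 59.0480
sample σ = √(59.0480 / 4) = √14.7620 = 3.8421%
VaR = −(μ − z·σ) = −(-0.8200 − 2.326 × 3.8421) = −(-9.7567) = 9.7567%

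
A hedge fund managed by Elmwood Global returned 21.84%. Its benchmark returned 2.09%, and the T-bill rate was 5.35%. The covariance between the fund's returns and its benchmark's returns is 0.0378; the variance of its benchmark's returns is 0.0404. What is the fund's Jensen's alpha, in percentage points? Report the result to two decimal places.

β = Cov / Var = 0.0378 / 0.0404 = 0.9356
E[R] = Rf + β(Rm − Rf) = 5.35% + 0.9356 × (2.09% − 5.35%) = 2.2999%
α = Rp − E[R] = 21.84% − 2.2999% = 19.5401

19.54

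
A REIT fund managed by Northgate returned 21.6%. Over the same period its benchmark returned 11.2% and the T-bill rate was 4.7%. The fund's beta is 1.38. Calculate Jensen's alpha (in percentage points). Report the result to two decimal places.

7.93

CAPM expected return = Rf + β(Rm − Rf) = 4.7% + 1.38 × (11.2% − 4.7%) = 4.7 + 1.38 × 6.50 = 13.6700%
Jensen's α = Rp − E[R] = 21.6% − 13.6700% = 7.9300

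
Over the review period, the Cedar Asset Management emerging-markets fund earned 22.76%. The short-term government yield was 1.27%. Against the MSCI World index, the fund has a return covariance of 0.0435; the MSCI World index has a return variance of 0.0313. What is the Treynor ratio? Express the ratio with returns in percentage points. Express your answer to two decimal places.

15.46

β = Cov / Var = 0.0435 / 0.0313 = 1.3898
Treynor = (Rp − Rf) / β = (22.76% − 1.27%) / 1.3898 = 21.49 / 1.3898 = 15.4627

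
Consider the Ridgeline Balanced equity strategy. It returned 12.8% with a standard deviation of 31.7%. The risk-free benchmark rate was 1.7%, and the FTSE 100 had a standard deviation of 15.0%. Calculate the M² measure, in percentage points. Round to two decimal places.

Sharpe = (Rp − Rf) / σp = (12.8% − 1.7%) / 31.7% = 0.3502
M² = Rf + Sharpe × σm = 1.7% + 0.3502 × 15.0% = 6.9530%

6.95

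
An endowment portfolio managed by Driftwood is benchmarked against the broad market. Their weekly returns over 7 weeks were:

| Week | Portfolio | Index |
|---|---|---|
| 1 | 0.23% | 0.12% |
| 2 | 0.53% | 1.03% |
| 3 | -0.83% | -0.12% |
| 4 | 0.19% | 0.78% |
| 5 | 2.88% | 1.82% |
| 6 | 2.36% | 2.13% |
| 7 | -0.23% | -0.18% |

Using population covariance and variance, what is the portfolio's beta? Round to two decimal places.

1.37

r̄p = 0.7329%,  r̄m = 0.7971%
Cov = Σ(rp − r̄p)(rm − r̄m) / 7 = 1.0060
Var(rm) = Σ(rm − r̄m)² / 7 = 0.7331
β = Cov / Var = 1.0060 / 0.7331 = 1.3723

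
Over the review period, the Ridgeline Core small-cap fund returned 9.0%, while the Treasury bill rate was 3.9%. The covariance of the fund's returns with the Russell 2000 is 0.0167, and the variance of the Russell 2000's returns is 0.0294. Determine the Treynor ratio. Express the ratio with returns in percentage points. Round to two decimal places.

8.98

β = Cov / Var = 0.0167 / 0.0294 = 0.5680
Treynor = (Rp − Rf) / β = (9.0% − 3.9%) / 0.5680 = 5.10 / 0.5680 = 8.9789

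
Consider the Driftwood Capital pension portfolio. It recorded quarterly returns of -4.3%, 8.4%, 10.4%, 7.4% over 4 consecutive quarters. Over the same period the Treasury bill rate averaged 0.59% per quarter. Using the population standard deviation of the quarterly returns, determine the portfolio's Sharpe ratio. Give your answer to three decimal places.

0.850

Mean return μ = 21.90 / 4 = 5.4750%
Σ(r − μ)² = (-4.3 − 5.4750)² + (8.4 − 5.4750)² + (10.4 − 5.4750)² + … = 132.0675
σ = √[132.0675 / 4] = 5.7460%
Sharpe = (μ − rf) / σ = (5.4750 − 0.59) / 5.7460 = 4.8850 / 5.7460 = 0.8502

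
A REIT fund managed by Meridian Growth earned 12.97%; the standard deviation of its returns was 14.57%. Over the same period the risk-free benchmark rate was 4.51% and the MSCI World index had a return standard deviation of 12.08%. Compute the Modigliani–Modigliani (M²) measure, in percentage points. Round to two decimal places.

Sharpe = (Rp − Rf) / σp = (12.97% − 4.51%) / 14.57% = 0.5806
M² = Rf + Sharpe × σm = 4.51% + 0.5806 × 12.08% = 11.5236%

11.52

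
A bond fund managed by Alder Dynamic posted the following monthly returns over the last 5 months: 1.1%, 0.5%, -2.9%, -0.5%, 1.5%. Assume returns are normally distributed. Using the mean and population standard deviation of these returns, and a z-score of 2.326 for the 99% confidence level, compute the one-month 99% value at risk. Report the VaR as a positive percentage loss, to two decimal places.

r̄ = (1.1 + 0.5 − 2.9 − 0.5 + 1.5) / 5 = -0.30 / 5 = -0.0600%
Population σ = √[Σ(r − r̄)² / 5] = √[12.3520 / 5] = √2.4704 = 1.5718%
VaR = −(r̄ − z·σ) = −(-0.0600 − 2.326 × 1.5718) = −(-3.7160) = 3.7160%

3.72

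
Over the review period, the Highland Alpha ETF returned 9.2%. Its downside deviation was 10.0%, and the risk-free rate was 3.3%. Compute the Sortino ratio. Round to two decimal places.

0.59

Sortino = (Rp − Rf) / σd = (9.2% − 3.3%) / 10.0% = 5.90% / 10.0% = 0.5900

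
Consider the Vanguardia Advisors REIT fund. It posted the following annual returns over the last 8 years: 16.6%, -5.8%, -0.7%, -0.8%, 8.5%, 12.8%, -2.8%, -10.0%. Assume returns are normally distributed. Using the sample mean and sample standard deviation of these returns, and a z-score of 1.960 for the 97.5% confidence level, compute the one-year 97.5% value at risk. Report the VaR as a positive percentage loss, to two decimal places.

r̄ = (16.6 − 5.8 − 0.7 − 0.8 + 8.5 + 12.8 − 2.8 − 10) / 8 = 2.2250%
Σ(r − r̄)² = (16.6 − 2.2250)² + (-5.8 − 2.2250)² + (-0.7 − 2.2250)² + … = 614.6550
σ = √[614.6550 / 7] = 9.3706%
VaR = −(r̄ − z·σ) = −(2.2250 − 1.960 × 9.3706) = −(-16.1414) = 16.1414%

16.14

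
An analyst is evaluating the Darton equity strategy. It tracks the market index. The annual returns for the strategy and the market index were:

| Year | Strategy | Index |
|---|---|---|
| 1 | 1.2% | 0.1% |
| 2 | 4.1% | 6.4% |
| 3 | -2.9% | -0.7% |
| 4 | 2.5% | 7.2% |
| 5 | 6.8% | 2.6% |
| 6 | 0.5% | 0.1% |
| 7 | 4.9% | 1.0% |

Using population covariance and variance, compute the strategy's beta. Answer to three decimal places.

0.461

r̄p = 2.4429%,  r̄m = 2.3857%
Cov = Σ(rp − r̄p)(rm − r̄m) / 7 = 4.0320
Var(rm) = Σ(rm − r̄m)² / 7 = 8.7469
β = Cov / Var = 4.0320 / 8.7469 = 0.4610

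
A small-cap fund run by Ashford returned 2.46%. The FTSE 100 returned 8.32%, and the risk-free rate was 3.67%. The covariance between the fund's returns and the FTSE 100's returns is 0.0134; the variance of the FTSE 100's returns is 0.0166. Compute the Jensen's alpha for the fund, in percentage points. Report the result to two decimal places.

-4.96

β = Cov / Var = 0.0134 / 0.0166 = 0.8072
E[R] = Rf + β(Rm − Rf) = 3.67% + 0.8072 × (8.32% − 3.67%) = 7.4235%
α = Rp − E[R] = 2.46% − 7.4235% = -4.9635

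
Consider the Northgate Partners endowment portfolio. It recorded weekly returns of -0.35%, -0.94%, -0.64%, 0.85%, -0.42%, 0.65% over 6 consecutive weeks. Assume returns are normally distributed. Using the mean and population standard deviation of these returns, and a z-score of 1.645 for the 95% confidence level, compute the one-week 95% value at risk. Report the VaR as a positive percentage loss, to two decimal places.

1.23

r̄ = (-0.35 − 0.94 − 0.64 + 0.85 − 0.42 + 0.65) / 6 = -0.850 / 6 = -0.1417%
Population std dev = √[2.6167 / 6] = 0.6604%
VaR = −(r̄ − z·σ) = −(-0.1417 − 1.645 × 0.6604) = −(-1.2281) = 1.2281%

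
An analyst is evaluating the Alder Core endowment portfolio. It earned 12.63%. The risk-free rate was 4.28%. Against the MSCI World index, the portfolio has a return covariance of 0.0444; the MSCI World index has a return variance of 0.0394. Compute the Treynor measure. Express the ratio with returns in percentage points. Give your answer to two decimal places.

β = Cov / Var = 0.0444 / 0.0394 = 1.1269
Treynor = (Rp − Rf) / β = (12.63% − 4.28%) / 1.1269 = 8.35 / 1.1269 = 7.4097

7.41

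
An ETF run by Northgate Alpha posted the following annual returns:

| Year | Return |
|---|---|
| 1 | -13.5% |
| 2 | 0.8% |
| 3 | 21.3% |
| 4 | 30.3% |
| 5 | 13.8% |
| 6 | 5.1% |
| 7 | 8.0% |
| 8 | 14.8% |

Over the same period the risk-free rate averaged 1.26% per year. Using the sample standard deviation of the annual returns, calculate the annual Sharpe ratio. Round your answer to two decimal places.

0.66

Mean return r̄ = 80.60 / 8 = 10.0750%
Σ(r − r̄)² = (-13.5 − 10.0750)² + (0.8 − 10.0750)² + (21.3 − 10.0750)² + … = 1242.1150
sample σ = √(1242.1150 / 7) = √177.4450 = 13.3208%
Sharpe = (r̄ − rf) / σ = (10.0750 − 1.26) / 13.3208 = 8.8150 / 13.3208 = 0.6617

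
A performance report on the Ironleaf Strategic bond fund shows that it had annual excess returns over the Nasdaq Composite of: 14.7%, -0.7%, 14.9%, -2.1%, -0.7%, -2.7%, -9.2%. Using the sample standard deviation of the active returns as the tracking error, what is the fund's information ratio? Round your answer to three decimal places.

0.221

r̄ = (14.7 − 0.7 + 14.9 − 2.1 − 0.7 − 2.7 − 9.2) / 7 = 2.0286%
Σ(r − r̄)² = (14.7 − 2.0286)² + (-0.7 − 2.0286)² + (14.9 − 2.0286)² + … = 506.6143
sample σ = √(506.6143 / 6) = √84.4357 = 9.1889%
IR = r̄ / tracking error = 2.0286 / 9.1889 = 0.2208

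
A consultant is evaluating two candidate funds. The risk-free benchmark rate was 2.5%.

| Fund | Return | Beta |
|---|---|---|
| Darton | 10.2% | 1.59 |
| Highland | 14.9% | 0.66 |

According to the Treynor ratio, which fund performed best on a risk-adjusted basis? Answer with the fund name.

Highland

Darton: Treynor = (10.2% − 2.5%) / 1.59 = 4.843
Highland: Treynor = (14.9% − 2.5%) / 0.66 = 18.788
Highest: Highland (18.788).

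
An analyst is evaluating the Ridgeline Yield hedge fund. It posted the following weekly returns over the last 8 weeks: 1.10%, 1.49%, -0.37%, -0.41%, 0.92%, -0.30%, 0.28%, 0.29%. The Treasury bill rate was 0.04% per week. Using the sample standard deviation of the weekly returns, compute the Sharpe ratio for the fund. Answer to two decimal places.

0.46

r̄ = (1.1 + 1.49 − 0.37 − 0.41 + 0.92 − 0.3 + 0.28 + 0.29) / 8 = 3.000 / 8 = 0.3750%
Sample σ = √[Σ(r − r̄)² / 7] = √[3.7090 / 7] = √0.5299 = 0.7279%
Sharpe = (r̄ − rf) / σ = (0.3750 − 0.04) / 0.7279 = 0.3350 / 0.7279 = 0.4602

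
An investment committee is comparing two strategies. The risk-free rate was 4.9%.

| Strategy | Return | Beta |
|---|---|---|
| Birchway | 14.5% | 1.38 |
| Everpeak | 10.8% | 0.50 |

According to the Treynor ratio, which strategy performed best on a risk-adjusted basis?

Everpeak

Birchway: Treynor = (14.5% − 4.9%) / 1.38 = 6.957
Everpeak: Treynor = (10.8% − 4.9%) / 0.50 = 11.800
Highest: Everpeak (11.800).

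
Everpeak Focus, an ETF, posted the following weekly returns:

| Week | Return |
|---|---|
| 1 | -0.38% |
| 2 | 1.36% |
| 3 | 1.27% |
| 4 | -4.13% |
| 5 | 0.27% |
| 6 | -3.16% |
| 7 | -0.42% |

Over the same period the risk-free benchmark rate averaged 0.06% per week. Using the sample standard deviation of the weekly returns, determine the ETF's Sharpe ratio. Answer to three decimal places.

-0.377

r̄ = (-0.38 + 1.36 + 1.27 − 4.13 + 0.27 − 3.16 − 0.42) / 7 = -0.7414%
Σ(r − r̄)² = (-0.38 − (-0.7414))² + (1.36 − (-0.7414))² + (1.27 − (-0.7414))² + … = 27.0507
sample σ = √(27.0507 / 6) = √4.5085 = 2.1233%
Sharpe = (r̄ − rf) / σ = (-0.7414 − 0.06) / 2.1233 = -0.8014 / 2.1233 = -0.3774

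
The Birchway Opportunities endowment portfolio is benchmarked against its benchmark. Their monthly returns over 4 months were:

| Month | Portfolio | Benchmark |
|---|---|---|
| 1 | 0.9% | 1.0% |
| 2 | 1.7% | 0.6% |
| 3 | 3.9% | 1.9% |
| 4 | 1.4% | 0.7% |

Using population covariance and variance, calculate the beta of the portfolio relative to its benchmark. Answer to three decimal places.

1.919

r̄p = 1.9750%,  r̄m = 1.0500%
Cov = Σ(rp − r̄p)(rm − r̄m) / 4 = 0.5038
Var(rm) = Σ(rm − r̄m)² / 4 = 0.2625
β = Cov / Var = 0.5038 / 0.2625 = 1.9192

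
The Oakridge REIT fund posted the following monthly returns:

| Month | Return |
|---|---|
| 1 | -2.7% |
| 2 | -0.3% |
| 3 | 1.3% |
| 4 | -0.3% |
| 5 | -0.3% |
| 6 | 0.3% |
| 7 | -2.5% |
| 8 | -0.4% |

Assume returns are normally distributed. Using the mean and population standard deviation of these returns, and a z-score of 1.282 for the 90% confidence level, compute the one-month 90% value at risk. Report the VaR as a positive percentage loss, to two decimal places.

2.23

Mean return μ = -4.90 / 8 = -0.6125%
Σ(r − μ)² = (-2.7 − (-0.6125))² + (-0.3 − (-0.6125))² + … = 12.7488
population σ = √(12.7488 / 8) = √1.5936 = 1.2624%
VaR = −(μ − z·σ) = −(-0.6125 − 1.282 × 1.2624) = −(-2.2309) = 2.2309%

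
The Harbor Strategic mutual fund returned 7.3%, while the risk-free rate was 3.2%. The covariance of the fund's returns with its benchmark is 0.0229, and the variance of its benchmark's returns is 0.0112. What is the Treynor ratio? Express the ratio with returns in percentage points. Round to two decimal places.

2.01

β = Cov / Var = 0.0229 / 0.0112 = 2.0446
Treynor = (Rp − Rf) / β = (7.3% − 3.2%) / 2.0446 = 4.10 / 2.0446 = 2.0053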